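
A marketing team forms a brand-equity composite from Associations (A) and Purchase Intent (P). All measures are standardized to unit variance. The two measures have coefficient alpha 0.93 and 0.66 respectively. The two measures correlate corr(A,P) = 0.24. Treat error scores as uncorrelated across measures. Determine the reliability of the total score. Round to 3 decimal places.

0.835

Var(A+P) = 2 + 2·[0.24] = 2 + 0.48 = 2.48.
With uncorrelated errors the cross-covariances are all true-score covariance, so they carry over unchanged; only the diagonal terms shrink to ρᵢσᵢ².
True-score variance = [0.93 + 0.66] + 0.48 = 1.59 + 0.48 = 2.07.
Reliability = 2.07 / 2.48 = 0.835.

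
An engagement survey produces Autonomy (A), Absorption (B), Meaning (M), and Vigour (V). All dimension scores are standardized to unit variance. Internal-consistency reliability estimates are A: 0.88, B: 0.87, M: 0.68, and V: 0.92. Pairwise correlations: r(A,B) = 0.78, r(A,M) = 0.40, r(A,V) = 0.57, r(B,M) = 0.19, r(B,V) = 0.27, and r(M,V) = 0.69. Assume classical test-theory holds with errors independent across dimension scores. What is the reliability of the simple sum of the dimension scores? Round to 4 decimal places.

0.9337

Var(A+B+M+V) = 4 + 2·[0.78 + 0.40 + 0.57 + 0.19 + 0.27 + 0.69] = 4 + 5.8 = 9.8.
Because errors are independent across components, Cov(Tᵢ,Tⱼ) = Cov(Xᵢ,Xⱼ); the off-diagonal part of the true-score variance is the same as above.
True-score variance = [0.88 + 0.87 + 0.68 + 0.92] + 5.8 = 3.35 + 5.8 = 9.15.
Reliability = 9.15 / 9.8 = 0.9337.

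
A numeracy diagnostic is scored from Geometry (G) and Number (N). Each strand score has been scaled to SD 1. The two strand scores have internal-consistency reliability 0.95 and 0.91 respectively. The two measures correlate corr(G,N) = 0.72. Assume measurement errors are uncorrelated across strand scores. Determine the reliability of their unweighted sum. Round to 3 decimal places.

0.959

Var(G+N) = 2 + 2·[0.72] = 2 + 1.44 = 3.44.
Under uncorrelated errors the observed covariances equal the true-score covariances, so only the own-variance terms attenuate.
True-score variance = [0.95 + 0.91] + 1.44 = 1.86 + 1.44 = 3.3.
Reliability = 3.3 / 3.44 = 0.959.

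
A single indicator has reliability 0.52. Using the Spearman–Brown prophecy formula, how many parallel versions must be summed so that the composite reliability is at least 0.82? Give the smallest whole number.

k ≥ ρ*(1−ρ₁)/(ρ₁(1−ρ*)) = 0.82·0.48 / (0.52·0.18) = 4.205.
Smallest integer k = 5.

5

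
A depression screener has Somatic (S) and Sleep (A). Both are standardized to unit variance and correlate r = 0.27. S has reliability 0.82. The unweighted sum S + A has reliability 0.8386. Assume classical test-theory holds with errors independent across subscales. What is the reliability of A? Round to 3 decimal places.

0.770

Var(S+A) = 2 + 2·0.27 = 2.540.
True-score variance = ρ_S + ρ_A + 2·0.27, so 0.8386 = (0.82 + ρ_A + 0.54) / 2.540.
ρ_A = 0.8386·2.540 − 0.82 − 0.54 = 0.770.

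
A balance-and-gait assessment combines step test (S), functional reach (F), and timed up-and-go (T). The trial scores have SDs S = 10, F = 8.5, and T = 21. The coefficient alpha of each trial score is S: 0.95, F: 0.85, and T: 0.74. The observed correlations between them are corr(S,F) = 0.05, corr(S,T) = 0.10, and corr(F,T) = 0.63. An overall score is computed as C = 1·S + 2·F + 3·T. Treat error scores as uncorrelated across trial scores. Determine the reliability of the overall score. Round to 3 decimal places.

0.815

Var(C) = 10² + 2²·8.5² + 3²·21² + 2·[2·10·8.5·0.05 + 3·10·21·0.10 + 6·8.5·21·0.63] = 4358 + 1492.46 = 5850.46.
Because errors are independent across components, Cov(Tᵢ,Tⱼ) = Cov(Xᵢ,Xⱼ); the off-diagonal part of the true-score variance is the same as above.
True-score variance = [10²·0.95 + 2²·8.5²·0.85 + 3²·21²·0.74] + 1492.46 = 3277.71 + 1492.46 = 4770.17.
Reliability = 4770.17 / 5850.46 = 0.815.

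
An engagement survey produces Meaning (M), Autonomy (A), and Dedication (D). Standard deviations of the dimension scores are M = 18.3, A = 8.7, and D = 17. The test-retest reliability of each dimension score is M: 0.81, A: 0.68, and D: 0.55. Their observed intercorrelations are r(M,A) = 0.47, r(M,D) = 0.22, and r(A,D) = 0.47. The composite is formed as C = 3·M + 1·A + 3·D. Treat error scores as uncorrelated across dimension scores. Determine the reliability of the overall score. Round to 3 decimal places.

Var(C) = 3²·18.3² + 8.7² + 3²·17² + 2·[3·18.3·8.7·0.47 + 9·18.3·17·0.22 + 3·8.7·17·0.47] = 5690.7 + 2098.01 = 7788.71.
With uncorrelated errors the cross-covariances are all true-score covariance, so they carry over unchanged; only the diagonal terms shrink to ρᵢσᵢ².
True-score variance = [3²·18.3²·0.81 + 8.7²·0.68 + 3²·17²·0.55] + 2098.01 = 3923.37 + 2098.01 = 6021.37.
Reliability = 6021.37 / 7788.71 = 0.773.

0.773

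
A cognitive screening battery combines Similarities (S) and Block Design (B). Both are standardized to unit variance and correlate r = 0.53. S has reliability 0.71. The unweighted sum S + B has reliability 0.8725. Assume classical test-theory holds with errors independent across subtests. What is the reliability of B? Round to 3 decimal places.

Var(S+B) = 2 + 2·0.53 = 3.060.
True-score variance = ρ_S + ρ_B + 2·0.53, so 0.8725 = (0.71 + ρ_B + 1.06) / 3.060.
ρ_B = 0.8725·3.060 − 0.71 − 1.06 = 0.900.

0.900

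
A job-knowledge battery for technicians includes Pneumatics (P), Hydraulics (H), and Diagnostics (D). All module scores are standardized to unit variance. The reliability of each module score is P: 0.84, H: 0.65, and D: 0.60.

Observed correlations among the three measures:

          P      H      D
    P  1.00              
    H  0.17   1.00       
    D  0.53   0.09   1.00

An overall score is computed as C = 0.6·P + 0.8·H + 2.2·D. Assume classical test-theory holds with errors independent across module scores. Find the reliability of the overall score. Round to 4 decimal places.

Var(C) = 0.6² + 0.8² + 2.2² + 2·[0.48·0.17 + 1.32·0.53 + 1.76·0.09] = 5.84 + 1.8792 = 7.7192.
Under uncorrelated errors the observed covariances equal the true-score covariances, so only the own-variance terms attenuate.
True-score variance = [0.6²·0.84 + 0.8²·0.65 + 2.2²·0.60] + 1.8792 = 3.6224 + 1.8792 = 5.5016.
Reliability = 5.5016 / 7.7192 = 0.7127.

0.7127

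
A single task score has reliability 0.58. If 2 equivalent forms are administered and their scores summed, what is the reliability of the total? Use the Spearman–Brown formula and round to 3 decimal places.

ρ_k = kρ / (1 + (k−1)ρ) = 2·0.58 / (1 + 1·0.58) = 1.160 / 1.580 = 0.734.

0.734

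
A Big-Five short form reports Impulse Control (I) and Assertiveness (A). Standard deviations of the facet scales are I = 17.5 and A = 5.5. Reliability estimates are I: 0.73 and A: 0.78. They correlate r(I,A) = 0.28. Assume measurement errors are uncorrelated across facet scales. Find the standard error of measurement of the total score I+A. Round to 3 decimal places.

9.452

Var(total) = 336.5 + 53.9 = 390.4.
True-score variance = 247.157 + 53.9 = 301.058, so reliability = 0.7712.
Error variance = 390.4 − 301.058 = 89.3425; SEM = √89.3425 = 9.452.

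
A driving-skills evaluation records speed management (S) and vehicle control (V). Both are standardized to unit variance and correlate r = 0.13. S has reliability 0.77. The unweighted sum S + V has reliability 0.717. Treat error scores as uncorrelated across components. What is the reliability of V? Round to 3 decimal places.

Var(S+V) = 2 + 2·0.13 = 2.260.
True-score variance = ρ_S + ρ_V + 2·0.13, so 0.717 = (0.77 + ρ_V + 0.26) / 2.260.
ρ_V = 0.717·2.260 − 0.77 − 0.26 = 0.590.

0.590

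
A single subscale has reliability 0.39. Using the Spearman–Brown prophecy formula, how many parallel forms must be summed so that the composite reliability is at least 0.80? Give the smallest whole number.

k ≥ ρ*(1−ρ₁)/(ρ₁(1−ρ*)) = 0.80·0.61 / (0.39·0.20) = 6.256.
Smallest integer k = 7.

7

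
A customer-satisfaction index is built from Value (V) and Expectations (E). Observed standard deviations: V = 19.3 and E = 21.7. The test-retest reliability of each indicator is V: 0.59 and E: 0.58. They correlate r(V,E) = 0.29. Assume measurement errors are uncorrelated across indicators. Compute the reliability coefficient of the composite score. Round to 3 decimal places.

0.677

Var(V+E) = 19.3² + 21.7² + 2·[19.3·21.7·0.29] = 843.38 + 242.91 = 1086.29.
With uncorrelated errors the cross-covariances are all true-score covariance, so they carry over unchanged; only the diagonal terms shrink to ρᵢσᵢ².
True-score variance = [19.3²·0.59 + 21.7²·0.58] + 242.91 = 492.885 + 242.91 = 735.795.
Reliability = 735.795 / 1086.29 = 0.677.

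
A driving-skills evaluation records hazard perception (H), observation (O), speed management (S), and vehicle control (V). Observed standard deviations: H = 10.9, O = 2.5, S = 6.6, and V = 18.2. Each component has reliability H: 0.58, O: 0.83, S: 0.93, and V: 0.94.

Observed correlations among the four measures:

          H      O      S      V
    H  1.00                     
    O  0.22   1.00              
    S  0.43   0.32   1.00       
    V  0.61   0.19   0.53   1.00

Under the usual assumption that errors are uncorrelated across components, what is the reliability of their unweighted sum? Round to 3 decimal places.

0.924

Var(H+O+S+V) = 10.9² + 2.5² + 6.6² + 18.2² + 2·[10.9·2.5·0.22 + 10.9·6.6·0.43 + 10.9·18.2·0.61 + 2.5·6.6·0.32 + 2.5·18.2·0.19 + 6.6·18.2·0.53] = 499.86 + 471.059 = 970.919.
Because errors are independent across components, Cov(Tᵢ,Tⱼ) = Cov(Xᵢ,Xⱼ); the off-diagonal part of the true-score variance is the same as above.
True-score variance = [10.9²·0.58 + 2.5²·0.83 + 6.6²·0.93 + 18.2²·0.94] + 471.059 = 425.974 + 471.059 = 897.033.
Reliability = 897.033 / 970.919 = 0.924.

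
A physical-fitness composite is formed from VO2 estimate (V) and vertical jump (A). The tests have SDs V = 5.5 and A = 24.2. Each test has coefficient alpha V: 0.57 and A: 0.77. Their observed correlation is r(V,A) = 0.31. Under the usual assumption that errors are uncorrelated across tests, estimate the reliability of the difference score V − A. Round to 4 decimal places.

Var(V−A) = 5.5² + 24.2² − 2·5.5·24.2·0.31 = 615.89 − 82.522 = 533.368.
Because errors are independent across components, Cov(Tᵢ,Tⱼ) = Cov(Xᵢ,Xⱼ); the off-diagonal part of the true-score variance is the same as above.
True-score variance = [5.5²·0.57 + 24.2²·0.77] − 82.522 = 468.185 − 82.522 = 385.663.
Reliability = 385.663 / 533.368 = 0.7231.

0.7231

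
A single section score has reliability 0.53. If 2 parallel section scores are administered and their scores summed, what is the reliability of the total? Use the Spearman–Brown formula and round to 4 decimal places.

ρ_k = kρ / (1 + (k−1)ρ) = 2·0.53 / (1 + 1·0.53) = 1.060 / 1.530 = 0.6928.

0.6928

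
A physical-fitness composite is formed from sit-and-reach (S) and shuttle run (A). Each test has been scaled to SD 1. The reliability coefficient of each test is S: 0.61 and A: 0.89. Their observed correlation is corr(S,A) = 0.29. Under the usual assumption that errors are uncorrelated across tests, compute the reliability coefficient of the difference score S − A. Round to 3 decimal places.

Var(S−A) = 1 + 1 − 2·0.29 = 2 − 0.58 = 1.42.
With uncorrelated errors the cross-covariances are all true-score covariance, so they carry over unchanged; only the diagonal terms shrink to ρᵢσᵢ².
True-score variance = [0.61 + 0.89] − 0.58 = 1.5 − 0.58 = 0.92.
Reliability = 0.92 / 1.42 = 0.648.

0.648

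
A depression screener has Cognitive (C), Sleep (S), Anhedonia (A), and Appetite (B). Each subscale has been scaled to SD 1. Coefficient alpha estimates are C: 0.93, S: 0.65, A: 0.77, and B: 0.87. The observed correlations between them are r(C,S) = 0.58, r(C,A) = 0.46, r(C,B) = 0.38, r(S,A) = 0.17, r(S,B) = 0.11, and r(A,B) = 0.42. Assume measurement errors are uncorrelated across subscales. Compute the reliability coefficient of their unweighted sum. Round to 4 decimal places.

Var(C+S+A+B) = 4 + 2·[0.58 + 0.46 + 0.38 + 0.17 + 0.11 + 0.42] = 4 + 4.24 = 8.24.
With uncorrelated errors the cross-covariances are all true-score covariance, so they carry over unchanged; only the diagonal terms shrink to ρᵢσᵢ².
True-score variance = [0.93 + 0.65 + 0.77 + 0.87] + 4.24 = 3.22 + 4.24 = 7.46.
Reliability = 7.46 / 8.24 = 0.9053.

0.9053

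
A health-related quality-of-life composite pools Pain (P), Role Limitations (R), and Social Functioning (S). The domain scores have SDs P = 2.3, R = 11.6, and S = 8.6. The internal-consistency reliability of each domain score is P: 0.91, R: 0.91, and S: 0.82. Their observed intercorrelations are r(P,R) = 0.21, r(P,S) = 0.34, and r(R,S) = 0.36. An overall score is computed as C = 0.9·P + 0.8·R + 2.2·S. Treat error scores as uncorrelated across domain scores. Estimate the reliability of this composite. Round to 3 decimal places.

Var(C) = 0.9²·2.3² + 0.8²·11.6² + 2.2²·8.6² + 2·[0.72·2.3·11.6·0.21 + 1.98·2.3·8.6·0.34 + 1.76·11.6·8.6·0.36] = 448.37 + 161.116 = 609.485.
Under uncorrelated errors the observed covariances equal the true-score covariances, so only the own-variance terms attenuate.
True-score variance = [0.9²·2.3²·0.91 + 0.8²·11.6²·0.91 + 2.2²·8.6²·0.82] + 161.116 = 375.799 + 161.116 = 536.915.
Reliability = 536.915 / 609.485 = 0.881.

0.881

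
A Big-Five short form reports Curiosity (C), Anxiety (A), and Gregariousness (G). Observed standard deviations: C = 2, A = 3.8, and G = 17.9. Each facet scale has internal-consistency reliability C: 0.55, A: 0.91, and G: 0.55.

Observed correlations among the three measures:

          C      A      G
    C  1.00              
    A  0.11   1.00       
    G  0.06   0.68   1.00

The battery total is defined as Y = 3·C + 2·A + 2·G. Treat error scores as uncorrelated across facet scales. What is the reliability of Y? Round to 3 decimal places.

0.664

Var(Y) = 3²·2² + 2²·3.8² + 2²·17.9² + 2·[6·2·3.8·0.11 + 6·2·17.9·0.06 + 4·3.8·17.9·0.68] = 1375.4 + 405.837 = 1781.24.
Because errors are independent across components, Cov(Tᵢ,Tⱼ) = Cov(Xᵢ,Xⱼ); the off-diagonal part of the true-score variance is the same as above.
True-score variance = [3²·2²·0.55 + 2²·3.8²·0.91 + 2²·17.9²·0.55] + 405.837 = 777.264 + 405.837 = 1183.1.
Reliability = 1183.1 / 1781.24 = 0.664.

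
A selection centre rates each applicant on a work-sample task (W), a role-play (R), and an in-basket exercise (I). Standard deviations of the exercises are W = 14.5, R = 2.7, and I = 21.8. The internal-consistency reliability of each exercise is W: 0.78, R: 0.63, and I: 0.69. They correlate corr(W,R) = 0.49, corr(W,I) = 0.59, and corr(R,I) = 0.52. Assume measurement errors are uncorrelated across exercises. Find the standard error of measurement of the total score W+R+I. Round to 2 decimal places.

14.01

Var(total) = 692.78 + 472.579 = 1165.36.
True-score variance = 496.503 + 472.579 = 969.083, so reliability = 0.8316.
Error variance = 1165.36 − 969.083 = 196.277; SEM = √196.277 = 14.01.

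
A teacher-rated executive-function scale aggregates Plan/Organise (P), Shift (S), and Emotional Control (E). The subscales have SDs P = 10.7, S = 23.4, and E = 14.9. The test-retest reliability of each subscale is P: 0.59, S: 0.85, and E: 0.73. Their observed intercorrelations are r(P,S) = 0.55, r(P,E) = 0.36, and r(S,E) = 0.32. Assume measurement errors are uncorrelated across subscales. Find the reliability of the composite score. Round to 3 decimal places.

0.874

Var(P+S+E) = 10.7² + 23.4² + 14.9² + 2·[10.7·23.4·0.55 + 10.7·14.9·0.36 + 23.4·14.9·0.32] = 884.06 + 613.35 = 1497.41.
Because errors are independent across components, Cov(Tᵢ,Tⱼ) = Cov(Xᵢ,Xⱼ); the off-diagonal part of the true-score variance is the same as above.
True-score variance = [10.7²·0.59 + 23.4²·0.85 + 14.9²·0.73] + 613.35 = 695.042 + 613.35 = 1308.39.
Reliability = 1308.39 / 1497.41 = 0.874.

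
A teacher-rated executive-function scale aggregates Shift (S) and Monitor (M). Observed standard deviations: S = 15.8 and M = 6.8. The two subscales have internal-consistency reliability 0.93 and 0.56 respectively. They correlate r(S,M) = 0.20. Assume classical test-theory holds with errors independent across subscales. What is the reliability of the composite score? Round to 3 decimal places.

0.888

Var(S+M) = 15.8² + 6.8² + 2·[15.8·6.8·0.20] = 295.88 + 42.976 = 338.856.
Because errors are independent across components, Cov(Tᵢ,Tⱼ) = Cov(Xᵢ,Xⱼ); the off-diagonal part of the true-score variance is the same as above.
True-score variance = [15.8²·0.93 + 6.8²·0.56] + 42.976 = 258.06 + 42.976 = 301.036.
Reliability = 301.036 / 338.856 = 0.888.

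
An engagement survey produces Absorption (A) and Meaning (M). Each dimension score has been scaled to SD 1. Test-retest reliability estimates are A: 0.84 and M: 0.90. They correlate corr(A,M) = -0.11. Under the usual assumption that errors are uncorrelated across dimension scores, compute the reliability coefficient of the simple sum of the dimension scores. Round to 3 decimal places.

0.854

Var(A+M) = 2 + 2·[(-0.11)] = 2 − 0.22 = 1.78.
With uncorrelated errors the cross-covariances are all true-score covariance, so they carry over unchanged; only the diagonal terms shrink to ρᵢσᵢ².
True-score variance = [0.84 + 0.90] − 0.22 = 1.74 − 0.22 = 1.52.
Reliability = 1.52 / 1.78 = 0.854.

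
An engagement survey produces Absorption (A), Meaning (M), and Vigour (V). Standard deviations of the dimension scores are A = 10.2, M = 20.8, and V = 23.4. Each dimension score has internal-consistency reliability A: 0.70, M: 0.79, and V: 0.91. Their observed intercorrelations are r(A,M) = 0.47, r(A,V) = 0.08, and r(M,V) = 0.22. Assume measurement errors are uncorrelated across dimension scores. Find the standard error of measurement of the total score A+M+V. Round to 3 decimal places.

13.090

Var(total) = 1084.24 + 451.776 = 1536.02.
True-score variance = 912.893 + 451.776 = 1364.67, so reliability = 0.8884.
Error variance = 1536.02 − 1364.67 = 171.347; SEM = √171.347 = 13.090.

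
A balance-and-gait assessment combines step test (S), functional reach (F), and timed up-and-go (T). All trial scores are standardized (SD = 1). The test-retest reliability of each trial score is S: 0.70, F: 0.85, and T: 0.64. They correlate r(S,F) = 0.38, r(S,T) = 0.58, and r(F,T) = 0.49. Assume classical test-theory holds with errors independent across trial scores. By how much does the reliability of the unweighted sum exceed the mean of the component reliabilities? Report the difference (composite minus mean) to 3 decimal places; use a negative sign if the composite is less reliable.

Var(sum) = 3 + 2.9 = 5.9; true-score variance = 2.19 + 2.9 = 5.09; composite reliability = 0.8627.
Mean component reliability = 0.7300.
Difference = 0.8627 − 0.7300 = 0.133.

0.133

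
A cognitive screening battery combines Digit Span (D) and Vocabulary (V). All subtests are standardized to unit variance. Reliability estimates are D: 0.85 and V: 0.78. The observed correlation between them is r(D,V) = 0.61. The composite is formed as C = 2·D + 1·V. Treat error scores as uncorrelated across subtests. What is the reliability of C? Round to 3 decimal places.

Var(C) = 2² + 1 + 2·[2·0.61] = 5 + 2.44 = 7.44.
With uncorrelated errors the cross-covariances are all true-score covariance, so they carry over unchanged; only the diagonal terms shrink to ρᵢσᵢ².
True-score variance = [2²·0.85 + 0.78] + 2.44 = 4.18 + 2.44 = 6.62.
Reliability = 6.62 / 7.44 = 0.890.

0.890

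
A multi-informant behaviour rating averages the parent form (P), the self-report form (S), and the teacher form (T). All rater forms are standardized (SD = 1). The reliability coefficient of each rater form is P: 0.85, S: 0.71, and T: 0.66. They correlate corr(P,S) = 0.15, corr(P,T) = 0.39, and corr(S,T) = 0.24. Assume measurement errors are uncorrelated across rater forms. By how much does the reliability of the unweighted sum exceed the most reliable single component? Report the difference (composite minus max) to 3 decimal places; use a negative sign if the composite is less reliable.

-0.021

Var(sum) = 3 + 1.56 = 4.56; true-score variance = 2.22 + 1.56 = 3.78; composite reliability = 0.8289.
Max component reliability = 0.8500.
Difference = 0.8289 − 0.8500 = -0.021.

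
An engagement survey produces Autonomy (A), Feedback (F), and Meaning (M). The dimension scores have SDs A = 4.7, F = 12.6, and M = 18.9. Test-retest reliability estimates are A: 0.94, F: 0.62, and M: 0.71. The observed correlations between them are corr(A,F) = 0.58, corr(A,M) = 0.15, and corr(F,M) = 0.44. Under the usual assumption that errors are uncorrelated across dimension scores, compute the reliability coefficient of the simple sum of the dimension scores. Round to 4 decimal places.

Var(A+F+M) = 4.7² + 12.6² + 18.9² + 2·[4.7·12.6·0.58 + 4.7·18.9·0.15 + 12.6·18.9·0.44] = 538.06 + 304.907 = 842.967.
Because errors are independent across components, Cov(Tᵢ,Tⱼ) = Cov(Xᵢ,Xⱼ); the off-diagonal part of the true-score variance is the same as above.
True-score variance = [4.7²·0.94 + 12.6²·0.62 + 18.9²·0.71] + 304.907 = 372.815 + 304.907 = 677.722.
Reliability = 677.722 / 842.967 = 0.8040.

0.8040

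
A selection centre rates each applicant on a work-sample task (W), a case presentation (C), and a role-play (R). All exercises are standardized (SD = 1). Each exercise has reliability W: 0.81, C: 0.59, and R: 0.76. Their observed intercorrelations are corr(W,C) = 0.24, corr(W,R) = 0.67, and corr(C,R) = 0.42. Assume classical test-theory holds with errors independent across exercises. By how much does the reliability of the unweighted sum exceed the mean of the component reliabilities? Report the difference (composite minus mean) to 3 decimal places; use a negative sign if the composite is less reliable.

0.132

Var(sum) = 3 + 2.66 = 5.66; true-score variance = 2.16 + 2.66 = 4.82; composite reliability = 0.8516.
Mean component reliability = 0.7200.
Difference = 0.8516 − 0.7200 = 0.132.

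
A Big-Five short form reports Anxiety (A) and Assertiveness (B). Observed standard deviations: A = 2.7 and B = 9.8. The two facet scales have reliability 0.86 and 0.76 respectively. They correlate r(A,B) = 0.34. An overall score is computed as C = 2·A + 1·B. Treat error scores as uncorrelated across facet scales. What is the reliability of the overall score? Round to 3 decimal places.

0.832

Var(C) = 2²·2.7² + 9.8² + 2·[2·2.7·9.8·0.34] = 125.2 + 35.9856 = 161.186.
With uncorrelated errors the cross-covariances are all true-score covariance, so they carry over unchanged; only the diagonal terms shrink to ρᵢσᵢ².
True-score variance = [2²·2.7²·0.86 + 9.8²·0.76] + 35.9856 = 98.068 + 35.9856 = 134.054.
Reliability = 134.054 / 161.186 = 0.832.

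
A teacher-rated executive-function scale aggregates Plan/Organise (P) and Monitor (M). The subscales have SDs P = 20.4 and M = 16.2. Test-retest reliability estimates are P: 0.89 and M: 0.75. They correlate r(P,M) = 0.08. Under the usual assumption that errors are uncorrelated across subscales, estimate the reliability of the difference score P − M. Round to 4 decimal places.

Var(P−M) = 20.4² + 16.2² − 2·20.4·16.2·0.08 = 678.6 − 52.8768 = 625.723.
Under uncorrelated errors the observed covariances equal the true-score covariances, so only the own-variance terms attenuate.
True-score variance = [20.4²·0.89 + 16.2²·0.75] − 52.8768 = 567.212 − 52.8768 = 514.336.
Reliability = 514.336 / 625.723 = 0.8220.

0.8220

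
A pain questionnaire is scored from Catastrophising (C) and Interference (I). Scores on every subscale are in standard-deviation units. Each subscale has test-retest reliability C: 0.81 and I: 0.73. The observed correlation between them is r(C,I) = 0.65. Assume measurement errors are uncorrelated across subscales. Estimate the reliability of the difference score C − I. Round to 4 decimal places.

Var(C−I) = 1 + 1 − 2·0.65 = 2 − 1.3 = 0.7.
With uncorrelated errors the cross-covariances are all true-score covariance, so they carry over unchanged; only the diagonal terms shrink to ρᵢσᵢ².
True-score variance = [0.81 + 0.73] − 1.3 = 1.54 − 1.3 = 0.24.
Reliability = 0.24 / 0.7 = 0.3429.

0.3429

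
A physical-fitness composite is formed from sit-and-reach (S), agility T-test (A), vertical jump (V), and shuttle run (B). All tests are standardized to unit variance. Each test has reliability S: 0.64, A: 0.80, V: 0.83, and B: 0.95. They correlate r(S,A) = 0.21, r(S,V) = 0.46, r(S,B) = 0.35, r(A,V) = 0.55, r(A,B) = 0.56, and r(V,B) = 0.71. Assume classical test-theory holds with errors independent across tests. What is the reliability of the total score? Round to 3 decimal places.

0.919

Var(S+A+V+B) = 4 + 2·[0.21 + 0.46 + 0.35 + 0.55 + 0.56 + 0.71] = 4 + 5.68 = 9.68.
Under uncorrelated errors the observed covariances equal the true-score covariances, so only the own-variance terms attenuate.
True-score variance = [0.64 + 0.80 + 0.83 + 0.95] + 5.68 = 3.22 + 5.68 = 8.9.
Reliability = 8.9 / 9.68 = 0.919.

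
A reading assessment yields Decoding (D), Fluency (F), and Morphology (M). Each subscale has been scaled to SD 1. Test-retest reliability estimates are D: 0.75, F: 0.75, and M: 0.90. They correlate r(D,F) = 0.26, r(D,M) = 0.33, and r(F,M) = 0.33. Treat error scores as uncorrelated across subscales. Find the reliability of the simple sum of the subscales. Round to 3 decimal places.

0.876

Var(D+F+M) = 3 + 2·[0.26 + 0.33 + 0.33] = 3 + 1.84 = 4.84.
Under uncorrelated errors the observed covariances equal the true-score covariances, so only the own-variance terms attenuate.
True-score variance = [0.75 + 0.75 + 0.90] + 1.84 = 2.4 + 1.84 = 4.24.
Reliability = 4.24 / 4.84 = 0.876.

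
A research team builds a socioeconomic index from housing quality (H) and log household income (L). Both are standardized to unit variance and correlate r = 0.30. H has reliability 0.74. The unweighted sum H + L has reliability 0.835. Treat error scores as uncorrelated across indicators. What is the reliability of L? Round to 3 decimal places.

0.831

Var(H+L) = 2 + 2·0.30 = 2.600.
True-score variance = ρ_H + ρ_L + 2·0.30, so 0.835 = (0.74 + ρ_L + 0.60) / 2.600.
ρ_L = 0.835·2.600 − 0.74 − 0.60 = 0.831.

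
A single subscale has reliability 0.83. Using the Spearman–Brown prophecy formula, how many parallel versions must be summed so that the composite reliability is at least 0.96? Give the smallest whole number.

5

k ≥ ρ*(1−ρ₁)/(ρ₁(1−ρ*)) = 0.96·0.17 / (0.83·0.04) = 4.916.
Smallest integer k = 5.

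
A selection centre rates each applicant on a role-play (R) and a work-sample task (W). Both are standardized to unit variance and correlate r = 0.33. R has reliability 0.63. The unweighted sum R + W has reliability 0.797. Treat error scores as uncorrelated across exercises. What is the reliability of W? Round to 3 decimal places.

Var(R+W) = 2 + 2·0.33 = 2.660.
True-score variance = ρ_R + ρ_W + 2·0.33, so 0.797 = (0.63 + ρ_W + 0.66) / 2.660.
ρ_W = 0.797·2.660 − 0.63 − 0.66 = 0.830.

0.830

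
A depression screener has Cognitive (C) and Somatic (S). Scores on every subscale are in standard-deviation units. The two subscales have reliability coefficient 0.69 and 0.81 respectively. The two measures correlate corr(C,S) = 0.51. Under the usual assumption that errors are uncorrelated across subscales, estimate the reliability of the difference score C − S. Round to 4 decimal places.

0.4898

Var(C−S) = 1 + 1 − 2·0.51 = 2 − 1.02 = 0.98.
Under uncorrelated errors the observed covariances equal the true-score covariances, so only the own-variance terms attenuate.
True-score variance = [0.69 + 0.81] − 1.02 = 1.5 − 1.02 = 0.48.
Reliability = 0.48 / 0.98 = 0.4898.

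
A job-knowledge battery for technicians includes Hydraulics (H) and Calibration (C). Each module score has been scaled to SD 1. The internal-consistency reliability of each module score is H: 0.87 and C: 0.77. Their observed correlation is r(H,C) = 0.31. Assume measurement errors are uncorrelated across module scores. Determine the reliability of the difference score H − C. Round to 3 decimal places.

0.739

Var(H−C) = 1 + 1 − 2·0.31 = 2 − 0.62 = 1.38.
With uncorrelated errors the cross-covariances are all true-score covariance, so they carry over unchanged; only the diagonal terms shrink to ρᵢσᵢ².
True-score variance = [0.87 + 0.77] − 0.62 = 1.64 − 0.62 = 1.02.
Reliability = 1.02 / 1.38 = 0.739.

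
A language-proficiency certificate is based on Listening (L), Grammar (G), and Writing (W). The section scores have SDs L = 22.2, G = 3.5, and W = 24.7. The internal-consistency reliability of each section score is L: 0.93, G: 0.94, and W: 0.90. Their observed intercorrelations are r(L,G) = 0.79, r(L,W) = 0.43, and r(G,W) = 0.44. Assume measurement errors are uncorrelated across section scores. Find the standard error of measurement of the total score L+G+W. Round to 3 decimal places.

Var(total) = 1115.18 + 670.414 = 1785.59.
True-score variance = 1018.94 + 670.414 = 1689.35, so reliability = 0.9461.
Error variance = 1785.59 − 1689.35 = 96.2428; SEM = √96.2428 = 9.810.

9.810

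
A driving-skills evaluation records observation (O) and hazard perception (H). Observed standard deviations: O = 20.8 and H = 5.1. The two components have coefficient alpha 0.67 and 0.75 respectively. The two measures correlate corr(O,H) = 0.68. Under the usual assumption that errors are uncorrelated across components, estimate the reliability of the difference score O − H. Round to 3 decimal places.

0.525

Var(O−H) = 20.8² + 5.1² − 2·20.8·5.1·0.68 = 458.65 − 144.269 = 314.381.
Under uncorrelated errors the observed covariances equal the true-score covariances, so only the own-variance terms attenuate.
True-score variance = [20.8²·0.67 + 5.1²·0.75] − 144.269 = 309.376 − 144.269 = 165.108.
Reliability = 165.108 / 314.381 = 0.525.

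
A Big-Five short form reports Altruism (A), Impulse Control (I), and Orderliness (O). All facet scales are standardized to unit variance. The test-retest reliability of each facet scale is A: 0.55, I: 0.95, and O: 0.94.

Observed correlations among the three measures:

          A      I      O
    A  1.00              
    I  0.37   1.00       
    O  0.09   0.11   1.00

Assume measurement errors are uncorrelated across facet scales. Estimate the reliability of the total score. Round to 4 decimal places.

0.8647

Var(A+I+O) = 3 + 2·[0.37 + 0.09 + 0.11] = 3 + 1.14 = 4.14.
Under uncorrelated errors the observed covariances equal the true-score covariances, so only the own-variance terms attenuate.
True-score variance = [0.55 + 0.95 + 0.94] + 1.14 = 2.44 + 1.14 = 3.58.
Reliability = 3.58 / 4.14 = 0.8647.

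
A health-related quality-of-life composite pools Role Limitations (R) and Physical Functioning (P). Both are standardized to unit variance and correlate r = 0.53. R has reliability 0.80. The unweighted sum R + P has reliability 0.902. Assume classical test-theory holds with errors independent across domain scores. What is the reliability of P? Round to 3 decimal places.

Var(R+P) = 2 + 2·0.53 = 3.060.
True-score variance = ρ_R + ρ_P + 2·0.53, so 0.902 = (0.80 + ρ_P + 1.06) / 3.060.
ρ_P = 0.902·3.060 − 0.80 − 1.06 = 0.900.

0.900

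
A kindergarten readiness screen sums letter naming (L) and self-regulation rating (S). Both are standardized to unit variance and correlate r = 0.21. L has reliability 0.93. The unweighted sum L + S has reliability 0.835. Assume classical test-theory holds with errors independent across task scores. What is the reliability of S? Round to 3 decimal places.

0.671

Var(L+S) = 2 + 2·0.21 = 2.420.
True-score variance = ρ_L + ρ_S + 2·0.21, so 0.835 = (0.93 + ρ_S + 0.42) / 2.420.
ρ_S = 0.835·2.420 − 0.93 − 0.42 = 0.671.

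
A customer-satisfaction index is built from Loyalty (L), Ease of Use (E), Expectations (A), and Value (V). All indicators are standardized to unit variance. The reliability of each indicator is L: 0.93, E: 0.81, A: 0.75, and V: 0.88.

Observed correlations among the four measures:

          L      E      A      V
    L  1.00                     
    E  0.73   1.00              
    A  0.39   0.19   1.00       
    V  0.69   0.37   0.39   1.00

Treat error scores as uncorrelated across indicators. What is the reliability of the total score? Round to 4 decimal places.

Var(L+E+A+V) = 4 + 2·[0.73 + 0.39 + 0.69 + 0.19 + 0.37 + 0.39] = 4 + 5.52 = 9.52.
Under uncorrelated errors the observed covariances equal the true-score covariances, so only the own-variance terms attenuate.
True-score variance = [0.93 + 0.81 + 0.75 + 0.88] + 5.52 = 3.37 + 5.52 = 8.89.
Reliability = 8.89 / 9.52 = 0.9338.

0.9338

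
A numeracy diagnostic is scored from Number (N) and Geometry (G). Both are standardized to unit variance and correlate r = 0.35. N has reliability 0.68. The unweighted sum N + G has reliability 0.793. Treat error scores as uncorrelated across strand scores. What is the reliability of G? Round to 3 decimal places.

0.761

Var(N+G) = 2 + 2·0.35 = 2.700.
True-score variance = ρ_N + ρ_G + 2·0.35, so 0.793 = (0.68 + ρ_G + 0.70) / 2.700.
ρ_G = 0.793·2.700 − 0.68 − 0.70 = 0.761.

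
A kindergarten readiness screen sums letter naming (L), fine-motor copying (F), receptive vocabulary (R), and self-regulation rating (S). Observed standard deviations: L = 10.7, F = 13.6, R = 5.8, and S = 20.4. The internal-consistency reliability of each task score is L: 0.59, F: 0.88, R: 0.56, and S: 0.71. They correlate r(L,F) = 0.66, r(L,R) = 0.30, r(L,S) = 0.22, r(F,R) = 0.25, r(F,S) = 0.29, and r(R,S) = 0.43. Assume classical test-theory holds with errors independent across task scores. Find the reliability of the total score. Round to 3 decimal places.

Var(L+F+R+S) = 10.7² + 13.6² + 5.8² + 20.4² + 2·[10.7·13.6·0.66 + 10.7·5.8·0.30 + 10.7·20.4·0.22 + 13.6·5.8·0.25 + 13.6·20.4·0.29 + 5.8·20.4·0.43] = 749.25 + 627.476 = 1376.73.
Under uncorrelated errors the observed covariances equal the true-score covariances, so only the own-variance terms attenuate.
True-score variance = [10.7²·0.59 + 13.6²·0.88 + 5.8²·0.56 + 20.4²·0.71] + 627.476 = 544.626 + 627.476 = 1172.1.
Reliability = 1172.1 / 1376.73 = 0.851.

0.851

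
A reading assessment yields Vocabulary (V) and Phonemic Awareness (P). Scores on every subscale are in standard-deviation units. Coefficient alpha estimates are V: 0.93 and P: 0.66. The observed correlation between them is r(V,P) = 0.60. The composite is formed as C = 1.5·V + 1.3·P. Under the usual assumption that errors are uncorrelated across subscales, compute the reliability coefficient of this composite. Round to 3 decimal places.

Var(C) = 1.5² + 1.3² + 2·[1.95·0.60] = 3.94 + 2.34 = 6.28.
Under uncorrelated errors the observed covariances equal the true-score covariances, so only the own-variance terms attenuate.
True-score variance = [1.5²·0.93 + 1.3²·0.66] + 2.34 = 3.2079 + 2.34 = 5.5479.
Reliability = 5.5479 / 6.28 = 0.883.

0.883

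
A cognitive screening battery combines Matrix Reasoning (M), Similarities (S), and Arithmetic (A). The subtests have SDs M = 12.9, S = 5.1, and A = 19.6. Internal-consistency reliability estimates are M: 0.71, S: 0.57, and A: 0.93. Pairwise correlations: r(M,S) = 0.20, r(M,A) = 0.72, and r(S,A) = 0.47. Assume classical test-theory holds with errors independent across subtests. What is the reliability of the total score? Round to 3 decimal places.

Var(M+S+A) = 12.9² + 5.1² + 19.6² + 2·[12.9·5.1·0.20 + 12.9·19.6·0.72 + 5.1·19.6·0.47] = 576.58 + 484.368 = 1060.95.
Because errors are independent across components, Cov(Tᵢ,Tⱼ) = Cov(Xᵢ,Xⱼ); the off-diagonal part of the true-score variance is the same as above.
True-score variance = [12.9²·0.71 + 5.1²·0.57 + 19.6²·0.93] + 484.368 = 490.246 + 484.368 = 974.614.
Reliability = 974.614 / 1060.95 = 0.919.

0.919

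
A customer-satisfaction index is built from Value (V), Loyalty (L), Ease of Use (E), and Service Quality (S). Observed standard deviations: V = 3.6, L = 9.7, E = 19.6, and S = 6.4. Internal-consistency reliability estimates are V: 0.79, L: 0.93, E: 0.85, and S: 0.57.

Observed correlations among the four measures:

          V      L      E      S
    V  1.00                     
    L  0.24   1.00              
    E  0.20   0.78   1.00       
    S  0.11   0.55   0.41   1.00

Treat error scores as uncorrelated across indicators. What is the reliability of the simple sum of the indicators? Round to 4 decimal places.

Var(V+L+E+S) = 3.6² + 9.7² + 19.6² + 6.4² + 2·[3.6·9.7·0.24 + 3.6·19.6·0.20 + 3.6·6.4·0.11 + 9.7·19.6·0.78 + 9.7·6.4·0.55 + 19.6·6.4·0.41] = 532.17 + 517.79 = 1049.96.
With uncorrelated errors the cross-covariances are all true-score covariance, so they carry over unchanged; only the diagonal terms shrink to ρᵢσᵢ².
True-score variance = [3.6²·0.79 + 9.7²·0.93 + 19.6²·0.85 + 6.4²·0.57] + 517.79 = 447.625 + 517.79 = 965.416.
Reliability = 965.416 / 1049.96 = 0.9195.

0.9195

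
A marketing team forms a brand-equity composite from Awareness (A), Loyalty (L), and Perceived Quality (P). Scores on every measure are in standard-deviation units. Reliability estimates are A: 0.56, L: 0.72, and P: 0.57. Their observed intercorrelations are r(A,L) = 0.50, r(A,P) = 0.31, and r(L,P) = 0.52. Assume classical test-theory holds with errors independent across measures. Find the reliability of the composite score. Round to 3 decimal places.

0.797

Var(A+L+P) = 3 + 2·[0.50 + 0.31 + 0.52] = 3 + 2.66 = 5.66.
Because errors are independent across components, Cov(Tᵢ,Tⱼ) = Cov(Xᵢ,Xⱼ); the off-diagonal part of the true-score variance is the same as above.
True-score variance = [0.56 + 0.72 + 0.57] + 2.66 = 1.85 + 2.66 = 4.51.
Reliability = 4.51 / 5.66 = 0.797.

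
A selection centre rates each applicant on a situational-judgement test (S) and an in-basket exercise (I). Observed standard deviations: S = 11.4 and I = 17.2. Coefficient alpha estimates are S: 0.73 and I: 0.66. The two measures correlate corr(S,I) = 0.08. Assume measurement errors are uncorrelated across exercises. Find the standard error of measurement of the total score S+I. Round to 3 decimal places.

11.648

Var(total) = 425.8 + 31.3728 = 457.173.
True-score variance = 290.125 + 31.3728 = 321.498, so reliability = 0.7032.
Error variance = 457.173 − 321.498 = 135.675; SEM = √135.675 = 11.648.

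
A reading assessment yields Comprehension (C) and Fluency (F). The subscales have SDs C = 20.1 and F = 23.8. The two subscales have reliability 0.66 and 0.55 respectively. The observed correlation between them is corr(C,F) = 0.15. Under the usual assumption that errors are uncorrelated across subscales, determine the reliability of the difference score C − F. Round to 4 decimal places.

0.5256

Var(C−F) = 20.1² + 23.8² − 2·20.1·23.8·0.15 = 970.45 − 143.514 = 826.936.
Because errors are independent across components, Cov(Tᵢ,Tⱼ) = Cov(Xᵢ,Xⱼ); the off-diagonal part of the true-score variance is the same as above.
True-score variance = [20.1²·0.66 + 23.8²·0.55] − 143.514 = 578.189 − 143.514 = 434.675.
Reliability = 434.675 / 826.936 = 0.5256.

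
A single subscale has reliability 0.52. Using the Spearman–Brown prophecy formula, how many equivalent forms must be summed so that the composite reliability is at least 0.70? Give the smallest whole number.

k ≥ ρ*(1−ρ₁)/(ρ₁(1−ρ*)) = 0.70·0.48 / (0.52·0.30) = 2.154.
Smallest integer k = 3.

3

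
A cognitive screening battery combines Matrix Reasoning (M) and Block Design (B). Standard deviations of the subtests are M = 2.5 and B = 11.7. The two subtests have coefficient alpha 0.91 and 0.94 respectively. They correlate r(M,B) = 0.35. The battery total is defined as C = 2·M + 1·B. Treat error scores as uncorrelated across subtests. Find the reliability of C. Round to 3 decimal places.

0.948

Var(C) = 2²·2.5² + 11.7² + 2·[2·2.5·11.7·0.35] = 161.89 + 40.95 = 202.84.
With uncorrelated errors the cross-covariances are all true-score covariance, so they carry over unchanged; only the diagonal terms shrink to ρᵢσᵢ².
True-score variance = [2²·2.5²·0.91 + 11.7²·0.94] + 40.95 = 151.427 + 40.95 = 192.377.
Reliability = 192.377 / 202.84 = 0.948.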